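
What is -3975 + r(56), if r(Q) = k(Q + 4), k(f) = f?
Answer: -3915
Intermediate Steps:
r(Q) = 4 + Q (r(Q) = Q + 4 = 4 + Q)
-3975 + r(56) = -3975 + (4 + 56) = -3975 + 60 = -3915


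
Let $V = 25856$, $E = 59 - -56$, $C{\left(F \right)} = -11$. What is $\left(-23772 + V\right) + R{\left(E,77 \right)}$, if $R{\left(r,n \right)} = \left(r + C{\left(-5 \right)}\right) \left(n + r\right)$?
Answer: $22052$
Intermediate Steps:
$E = 115$ ($E = 59 + 56 = 115$)
$R{\left(r,n \right)} = \left(-11 + r\right) \left(n + r\right)$ ($R{\left(r,n \right)} = \left(r - 11\right) \left(n + r\right) = \left(-11 + r\right) \left(n + r\right)$)
$\left(-23772 + V\right) + R{\left(E,77 \right)} = \left(-23772 + 25856\right) + \left(115^{2} - 847 - 1265 + 77 \cdot 115\right) = 2084 + \left(13225 - 847 - 1265 + 8855\right) = 2084 + 19968 = 22052$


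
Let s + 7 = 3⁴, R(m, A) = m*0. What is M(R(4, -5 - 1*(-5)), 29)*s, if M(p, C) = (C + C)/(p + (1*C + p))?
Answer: 148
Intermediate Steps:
R(m, A) = 0
s = 74 (s = -7 + 3⁴ = -7 + 81 = 74)
M(p, C) = 2*C/(C + 2*p) (M(p, C) = (2*C)/(p + (C + p)) = (2*C)/(C + 2*p) = 2*C/(C + 2*p))
M(R(4, -5 - 1*(-5)), 29)*s = (2*29/(29 + 2*0))*74 = (2*29/(29 + 0))*74 = (2*29/29)*74 = (2*29*(1/29))*74 = 2*74 = 148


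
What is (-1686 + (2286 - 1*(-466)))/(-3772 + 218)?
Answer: -533/1777 ≈ -0.29994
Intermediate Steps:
(-1686 + (2286 - 1*(-466)))/(-3772 + 218) = (-1686 + (2286 + 466))/(-3554) = (-1686 + 2752)*(-1/3554) = 1066*(-1/3554) = -533/1777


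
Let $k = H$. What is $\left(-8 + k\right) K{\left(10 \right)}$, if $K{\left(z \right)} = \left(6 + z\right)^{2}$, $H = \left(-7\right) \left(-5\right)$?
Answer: $6912$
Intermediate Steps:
$H = 35$
$k = 35$
$\left(-8 + k\right) K{\left(10 \right)} = \left(-8 + 35\right) \left(6 + 10\right)^{2} = 27 \cdot 16^{2} = 27 \cdot 256 = 6912$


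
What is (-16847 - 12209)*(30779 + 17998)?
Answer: -1417264512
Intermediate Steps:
(-16847 - 12209)*(30779 + 17998) = -29056*48777 = -1417264512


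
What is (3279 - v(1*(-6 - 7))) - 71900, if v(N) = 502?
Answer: -69123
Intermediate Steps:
(3279 - v(1*(-6 - 7))) - 71900 = (3279 - 1*502) - 71900 = (3279 - 502) - 71900 = 2777 - 71900 = -69123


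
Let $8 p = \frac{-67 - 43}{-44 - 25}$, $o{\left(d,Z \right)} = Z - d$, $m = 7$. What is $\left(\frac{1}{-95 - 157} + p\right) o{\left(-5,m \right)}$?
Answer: $\frac{1132}{483} \approx 2.3437$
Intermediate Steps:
$p = \frac{55}{276}$ ($p = \frac{\left(-67 - 43\right) \frac{1}{-44 - 25}}{8} = \frac{\left(-110\right) \frac{1}{-69}}{8} = \frac{\left(-110\right) \left(- \frac{1}{69}\right)}{8} = \frac{1}{8} \cdot \frac{110}{69} = \frac{55}{276} \approx 0.19928$)
$\left(\frac{1}{-95 - 157} + p\right) o{\left(-5,m \right)} = \left(\frac{1}{-95 - 157} + \frac{55}{276}\right) \left(7 - -5\right) = \left(\frac{1}{-252} + \frac{55}{276}\right) \left(7 + 5\right) = \left(- \frac{1}{252} + \frac{55}{276}\right) 12 = \frac{283}{1449} \cdot 12 = \frac{1132}{483}$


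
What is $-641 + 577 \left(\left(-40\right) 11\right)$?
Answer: $-254521$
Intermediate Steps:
$-641 + 577 \left(\left(-40\right) 11\right) = -641 + 577 \left(-440\right) = -641 - 253880 = -254521$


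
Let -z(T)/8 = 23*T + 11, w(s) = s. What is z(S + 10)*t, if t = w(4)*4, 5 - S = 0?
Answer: -45568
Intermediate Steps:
S = 5 (S = 5 - 1*0 = 5 + 0 = 5)
z(T) = -88 - 184*T (z(T) = -8*(23*T + 11) = -8*(11 + 23*T) = -88 - 184*T)
t = 16 (t = 4*4 = 16)
z(S + 10)*t = (-88 - 184*(5 + 10))*16 = (-88 - 184*15)*16 = (-88 - 2760)*16 = -2848*16 = -45568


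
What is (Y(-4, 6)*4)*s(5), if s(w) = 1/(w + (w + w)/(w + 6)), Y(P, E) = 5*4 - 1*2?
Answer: 792/65 ≈ 12.185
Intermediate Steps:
Y(P, E) = 18 (Y(P, E) = 20 - 2 = 18)
s(w) = 1/(w + 2*w/(6 + w)) (s(w) = 1/(w + (2*w)/(6 + w)) = 1/(w + 2*w/(6 + w)))
(Y(-4, 6)*4)*s(5) = (18*4)*((6 + 5)/(5*(8 + 5))) = 72*((1/5)*11/13) = 72*((1/5)*(1/13)*11) = 72*(11/65) = 792/65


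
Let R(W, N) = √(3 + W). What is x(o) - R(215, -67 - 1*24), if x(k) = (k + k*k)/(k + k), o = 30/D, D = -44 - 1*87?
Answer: 101/262 - √218 ≈ -14.379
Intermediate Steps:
D = -131 (D = -44 - 87 = -131)
o = -30/131 (o = 30/(-131) = 30*(-1/131) = -30/131 ≈ -0.22901)
x(k) = (k + k²)/(2*k) (x(k) = (k + k²)/((2*k)) = (k + k²)*(1/(2*k)) = (k + k²)/(2*k))
x(o) - R(215, -67 - 1*24) = (½ + (½)*(-30/131)) - √(3 + 215) = (½ - 15/131) - √218 = 101/262 - √218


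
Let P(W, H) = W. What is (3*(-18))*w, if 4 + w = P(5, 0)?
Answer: -54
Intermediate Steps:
w = 1 (w = -4 + 5 = 1)
(3*(-18))*w = (3*(-18))*1 = -54*1 = -54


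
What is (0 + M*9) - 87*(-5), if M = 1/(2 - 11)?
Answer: 434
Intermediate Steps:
M = -⅑ (M = 1/(-9) = -⅑ ≈ -0.11111)
(0 + M*9) - 87*(-5) = (0 - ⅑*9) - 87*(-5) = (0 - 1) + 435 = -1 + 435 = 434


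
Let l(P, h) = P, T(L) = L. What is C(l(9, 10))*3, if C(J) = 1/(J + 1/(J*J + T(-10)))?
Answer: 213/640 ≈ 0.33281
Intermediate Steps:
C(J) = 1/(J + 1/(-10 + J**2)) (C(J) = 1/(J + 1/(J*J - 10)) = 1/(J + 1/(J**2 - 10)) = 1/(J + 1/(-10 + J**2)))
C(l(9, 10))*3 = ((-10 + 9**2)/(1 + 9**3 - 10*9))*3 = ((-10 + 81)/(1 + 729 - 90))*3 = (71/640)*3 = 213/640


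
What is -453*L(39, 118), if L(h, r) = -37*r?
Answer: 1977798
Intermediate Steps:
-453*L(39, 118) = -(-16761)*118 = -453*(-4366) = 1977798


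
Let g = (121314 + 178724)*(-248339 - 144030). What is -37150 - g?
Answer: 117725572872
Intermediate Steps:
g = -117725610022 (g = 300038*(-392369) = -117725610022)
-37150 - g = -37150 - 1*(-117725610022) = -37150 + 117725610022 = 117725572872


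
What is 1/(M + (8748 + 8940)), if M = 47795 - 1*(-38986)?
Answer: 1/104469 ≈ 9.5722e-6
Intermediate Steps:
M = 86781 (M = 47795 + 38986 = 86781)
1/(M + (8748 + 8940)) = 1/(86781 + (8748 + 8940)) = 1/(86781 + 17688) = 1/104469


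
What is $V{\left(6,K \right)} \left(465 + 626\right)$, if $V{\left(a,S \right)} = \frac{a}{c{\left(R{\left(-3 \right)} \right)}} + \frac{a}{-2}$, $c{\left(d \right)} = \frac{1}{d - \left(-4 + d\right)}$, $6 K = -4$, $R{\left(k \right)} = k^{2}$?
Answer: $22911$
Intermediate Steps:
$K = - \frac{2}{3}$ ($K = \frac{1}{6} \left(-4\right) = - \frac{2}{3} \approx -0.66667$)
$c{\left(d \right)} = \frac{1}{4}$
$V{\left(a,S \right)} = \frac{7 a}{2}$ ($V{\left(a,S \right)} = a \frac{1}{\frac{1}{4}} + \frac{a}{-2} = a 4 + a \left(- \frac{1}{2}\right) = 4 a - \frac{a}{2} = \frac{7 a}{2}$)
$V{\left(6,K \right)} \left(465 + 626\right) = \frac{7}{2} \cdot 6 \left(465 + 626\right) = 21 \cdot 1091 = 22911$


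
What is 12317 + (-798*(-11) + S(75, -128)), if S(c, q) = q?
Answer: 20967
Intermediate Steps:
12317 + (-798*(-11) + S(75, -128)) = 12317 + (-798*(-11) - 128) = 12317 + (8778 - 128) = 12317 + 8650 = 20967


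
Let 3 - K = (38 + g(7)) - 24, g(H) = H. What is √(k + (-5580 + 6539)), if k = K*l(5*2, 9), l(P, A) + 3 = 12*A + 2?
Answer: I*√967 ≈ 31.097*I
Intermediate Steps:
l(P, A) = -1 + 12*A (l(P, A) = -3 + (12*A + 2) = -3 + (2 + 12*A) = -1 + 12*A)
K = -18 (K = 3 - ((38 + 7) - 24) = 3 - (45 - 24) = 3 - 1*21 = 3 - 21 = -18)
k = -1926 (k = -18*(-1 + 12*9) = -18*(-1 + 108) = -18*107 = -1926)
√(k + (-5580 + 6539)) = √(-1926 + (-5580 + 6539)) = √(-1926 + 959) = √(-967) = I*√967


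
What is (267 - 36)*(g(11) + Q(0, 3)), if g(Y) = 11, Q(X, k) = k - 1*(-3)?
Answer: 3927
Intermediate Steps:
Q(X, k) = 3 + k (Q(X, k) = k + 3 = 3 + k)
(267 - 36)*(g(11) + Q(0, 3)) = (267 - 36)*(11 + (3 + 3)) = 231*(11 + 6) = 231*17 = 3927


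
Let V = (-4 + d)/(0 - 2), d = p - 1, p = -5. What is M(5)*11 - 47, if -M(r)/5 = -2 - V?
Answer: 338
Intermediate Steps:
d = -6 (d = -5 - 1 = -6)
V = 5 (V = (-4 - 6)/(0 - 2) = -10/(-2) = -10*(-1/2) = 5)
M(r) = 35 (M(r) = -5*(-2 - 1*5) = -5*(-2 - 5) = -5*(-7) = 35)
M(5)*11 - 47 = 35*11 - 47 = 385 - 47 = 338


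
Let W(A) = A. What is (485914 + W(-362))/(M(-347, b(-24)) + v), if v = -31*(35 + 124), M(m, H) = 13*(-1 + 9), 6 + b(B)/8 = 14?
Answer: -485552/4825 ≈ -100.63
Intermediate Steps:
b(B) = 64 (b(B) = -48 + 8*14 = -48 + 112 = 64)
M(m, H) = 104 (M(m, H) = 13*8 = 104)
v = -4929 (v = -31*159 = -4929)
(485914 + W(-362))/(M(-347, b(-24)) + v) = (485914 - 362)/(104 - 4929) = 485552/(-4825) = 485552*(-1/4825) = -485552/4825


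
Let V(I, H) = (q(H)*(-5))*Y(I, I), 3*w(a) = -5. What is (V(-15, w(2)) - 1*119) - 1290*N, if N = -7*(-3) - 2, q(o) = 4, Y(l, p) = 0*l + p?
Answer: -24329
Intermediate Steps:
Y(l, p) = p (Y(l, p) = 0 + p = p)
w(a) = -5/3 (w(a) = (1/3)*(-5) = -5/3)
V(I, H) = -20*I (V(I, H) = (4*(-5))*I = -20*I)
N = 19 (N = 21 - 2 = 19)
(V(-15, w(2)) - 1*119) - 1290*N = (-20*(-15) - 1*119) - 1290*19 = (300 - 119) - 24510 = 181 - 24510 = -24329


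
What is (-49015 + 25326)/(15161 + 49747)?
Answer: -23689/64908 ≈ -0.36496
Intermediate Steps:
(-49015 + 25326)/(15161 + 49747) = -23689/64908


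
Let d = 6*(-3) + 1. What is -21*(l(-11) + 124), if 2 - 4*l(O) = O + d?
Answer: -5523/2 ≈ -2761.5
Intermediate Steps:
d = -17 (d = -18 + 1 = -17)
l(O) = 19/4 - O/4 (l(O) = ½ - (O - 17)/4 = ½ - (-17 + O)/4 = ½ + (17/4 - O/4) = 19/4 - O/4)
-21*(l(-11) + 124) = -21*((19/4 - ¼*(-11)) + 124) = -21*((19/4 + 11/4) + 124) = -21*(15/2 + 124) = -21*263/2 = -5523/2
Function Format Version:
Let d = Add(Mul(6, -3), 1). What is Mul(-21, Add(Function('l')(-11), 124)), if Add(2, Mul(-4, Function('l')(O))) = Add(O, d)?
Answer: Rational(-5523, 2) ≈ -2761.5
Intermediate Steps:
d = -17 (d = Add(-18, 1) = -17)
Function('l')(O) = Add(Rational(19, 4), Mul(Rational(-1, 4), O)) (Function('l')(O) = Add(Rational(1, 2), Mul(Rational(-1, 4), Add(O, -17))) = Add(Rational(1, 2), Mul(Rational(-1, 4), Add(-17, O))) = Add(Rational(1, 2), Add(Rational(17, 4), Mul(Rational(-1, 4), O))) = Add(Rational(19, 4), Mul(Rational(-1, 4), O)))
Mul(-21, Add(Function('l')(-11), 124)) = Mul(-21, Add(Add(Rational(19, 4), Mul(Rational(-1, 4), -11)), 124)) = Mul(-21, Add(Add(Rational(19, 4), Rational(11, 4)), 124)) = Mul(-21, Add(Rational(15, 2), 124)) = Mul(-21, Rational(263, 2)) = Rational(-5523, 2)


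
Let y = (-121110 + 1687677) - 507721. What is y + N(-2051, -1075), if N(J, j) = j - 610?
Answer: 1057161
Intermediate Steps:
N(J, j) = -610 + j
y = 1058846 (y = 1566567 - 507721 = 1058846)
y + N(-2051, -1075) = 1058846 + (-610 - 1075) = 1058846 - 1685 = 1057161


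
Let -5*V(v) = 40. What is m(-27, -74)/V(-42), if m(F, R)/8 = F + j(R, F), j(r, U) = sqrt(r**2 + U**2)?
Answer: 27 - sqrt(6205) ≈ -51.772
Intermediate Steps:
j(r, U) = sqrt(U**2 + r**2)
V(v) = -8 (V(v) = -1/5*40 = -8)
m(F, R) = 8*F + 8*sqrt(F**2 + R**2) (m(F, R) = 8*(F + sqrt(F**2 + R**2)) = 8*F + 8*sqrt(F**2 + R**2))
m(-27, -74)/V(-42) = (8*(-27) + 8*sqrt((-27)**2 + (-74)**2))/(-8) = (-216 + 8*sqrt(729 + 5476))*(-1/8) = (-216 + 8*sqrt(6205))*(-1/8) = 27 - sqrt(6205)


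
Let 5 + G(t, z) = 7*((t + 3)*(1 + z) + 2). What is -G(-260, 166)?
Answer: 300424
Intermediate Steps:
G(t, z) = 9 + 7*(1 + z)*(3 + t) (G(t, z) = -5 + 7*((t + 3)*(1 + z) + 2) = -5 + 7*((3 + t)*(1 + z) + 2) = -5 + 7*((1 + z)*(3 + t) + 2) = -5 + 7*(2 + (1 + z)*(3 + t)) = -5 + (14 + 7*(1 + z)*(3 + t)) = 9 + 7*(1 + z)*(3 + t))
-G(-260, 166) = -(30 + 7*(-260) + 21*166 + 7*(-260)*166) = -(30 - 1820 + 3486 - 302120) = -1*(-300424) = 300424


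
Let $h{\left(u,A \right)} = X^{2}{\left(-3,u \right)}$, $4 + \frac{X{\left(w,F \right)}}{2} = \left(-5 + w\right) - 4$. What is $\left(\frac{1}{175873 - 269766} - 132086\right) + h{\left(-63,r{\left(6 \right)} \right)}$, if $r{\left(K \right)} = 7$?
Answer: $- \frac{12305804367}{93893} \approx -1.3106 \cdot 10^{5}$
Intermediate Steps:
$X{\left(w,F \right)} = -26 + 2 w$ ($X{\left(w,F \right)} = -8 + 2 \left(\left(-5 + w\right) - 4\right) = -8 + 2 \left(-9 + w\right) = -8 + \left(-18 + 2 w\right) = -26 + 2 w$)
$h{\left(u,A \right)} = 1024$ ($h{\left(u,A \right)} = \left(-26 + 2 \left(-3\right)\right)^{2} = \left(-26 - 6\right)^{2} = \left(-32\right)^{2} = 1024$)
$\left(\frac{1}{175873 - 269766} - 132086\right) + h{\left(-63,r{\left(6 \right)} \right)} = \left(\frac{1}{175873 - 269766} - 132086\right) + 1024 = \left(\frac{1}{-93893} - 132086\right) + 1024 = \left(- \frac{1}{93893} - 132086\right) + 1024 = - \frac{12401950799}{93893} + 1024 = - \frac{12305804367}{93893}$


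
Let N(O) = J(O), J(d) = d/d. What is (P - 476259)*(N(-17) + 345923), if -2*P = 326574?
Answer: -221234310504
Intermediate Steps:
P = -163287 (P = -½*326574 = -163287)
J(d) = 1
N(O) = 1
(P - 476259)*(N(-17) + 345923) = (-163287 - 476259)*(1 + 345923) = -639546*345924 = -221234310504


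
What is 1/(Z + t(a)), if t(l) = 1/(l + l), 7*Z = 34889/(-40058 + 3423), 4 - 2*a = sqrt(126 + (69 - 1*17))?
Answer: -1712487908110/203006094817 + 65764038025*sqrt(178)/203006094817 ≈ -4.1136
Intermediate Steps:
a = 2 - sqrt(178)/2 (a = 2 - sqrt(126 + (69 - 1*17))/2 = 2 - sqrt(126 + (69 - 17))/2 = 2 - sqrt(126 + 52)/2 = 2 - sqrt(178)/2 ≈ -4.6708)
Z = -34889/256445 (Z = (34889/(-40058 + 3423))/7 = (34889/(-36635))/7 = (34889*(-1/36635))/7 = (1/7)*(-34889/36635) = -34889/256445 ≈ -0.13605)
t(l) = 1/(2*l)
1/(Z + t(a)) = 1/(-34889/256445 + 1/(2*(2 - sqrt(178)/2)))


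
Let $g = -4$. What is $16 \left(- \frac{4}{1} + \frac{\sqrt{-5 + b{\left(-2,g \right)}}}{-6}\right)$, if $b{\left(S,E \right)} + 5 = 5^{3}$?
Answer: $-64 - \frac{8 \sqrt{115}}{3} \approx -92.597$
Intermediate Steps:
$b{\left(S,E \right)} = 120$ ($b{\left(S,E \right)} = -5 + 5^{3} = -5 + 125 = 120$)
$16 \left(- \frac{4}{1} + \frac{\sqrt{-5 + b{\left(-2,g \right)}}}{-6}\right) = 16 \left(- \frac{4}{1} + \frac{\sqrt{-5 + 120}}{-6}\right) = 16 \left(\left(-4\right) 1 + \sqrt{115} \left(- \frac{1}{6}\right)\right) = 16 \left(-4 - \frac{\sqrt{115}}{6}\right) = -64 - \frac{8 \sqrt{115}}{3}$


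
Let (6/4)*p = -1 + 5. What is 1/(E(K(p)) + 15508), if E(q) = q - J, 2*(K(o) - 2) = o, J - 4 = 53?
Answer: 3/46363 ≈ 6.4707e-5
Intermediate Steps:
J = 57 (J = 4 + 53 = 57)
p = 8/3 (p = 2*(-1 + 5)/3 = (2/3)*4 = 8/3 ≈ 2.6667)
K(o) = 2 + o/2
E(q) = -57 + q (E(q) = q - 1*57 = q - 57 = -57 + q)
1/(E(K(p)) + 15508) = 1/((-57 + (2 + (1/2)*(8/3))) + 15508) = 1/((-57 + (2 + 4/3)) + 15508) = 1/((-57 + 10/3) + 15508) = 1/(-161/3 + 15508) = 1/(46363/3) = 3/46363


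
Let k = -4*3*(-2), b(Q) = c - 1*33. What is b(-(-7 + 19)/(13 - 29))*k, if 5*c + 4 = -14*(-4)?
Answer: -2712/5 ≈ -542.40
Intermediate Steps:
c = 52/5 (c = -4/5 + (-14*(-4))/5 = -4/5 + (1/5)*56 = -4/5 + 56/5 = 52/5 ≈ 10.400)
b(Q) = -113/5 (b(Q) = 52/5 - 1*33 = 52/5 - 33 = -113/5)
k = 24 (k = -12*(-2) = 24)
b(-(-7 + 19)/(13 - 29))*k = -113/5*24 = -2712/5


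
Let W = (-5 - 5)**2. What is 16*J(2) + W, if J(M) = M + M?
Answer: 164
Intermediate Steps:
J(M) = 2*M
W = 100 (W = (-10)**2 = 100)
16*J(2) + W = 16*(2*2) + 100 = 16*4 + 100 = 64 + 100 = 164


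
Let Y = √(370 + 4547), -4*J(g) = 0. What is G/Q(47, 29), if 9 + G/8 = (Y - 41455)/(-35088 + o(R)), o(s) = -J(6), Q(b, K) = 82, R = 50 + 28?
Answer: -274337/359652 - √4917/359652 ≈ -0.76298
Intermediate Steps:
J(g) = 0 (J(g) = -¼*0 = 0)
R = 78
o(s) = 0 (o(s) = -1*0 = 0)
Y = √4917 ≈ 70.121
G = -274337/4386 - √4917/4386 (G = -72 + 8*((√4917 - 41455)/(-35088 + 0)) = -72 + 8*((-41455 + √4917)/(-35088)) = -72 + 8*((-41455 + √4917)*(-1/35088)) = -72 + 8*(41455/35088 - √4917/35088) = -72 + (41455/4386 - √4917/4386) = -274337/4386 - √4917/4386 ≈ -62.564)
G/Q(47, 29) = (-274337/4386 - √4917/4386)/82 = (-274337/4386 - √4917/4386)*(1/82) = -274337/359652 - √4917/359652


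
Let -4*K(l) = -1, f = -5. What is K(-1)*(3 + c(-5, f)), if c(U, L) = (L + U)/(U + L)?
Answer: 1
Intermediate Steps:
c(U, L) = 1 (c(U, L) = (L + U)/(L + U) = 1)
K(l) = ¼ (K(l) = -¼*(-1) = ¼)
K(-1)*(3 + c(-5, f)) = (3 + 1)/4 = (¼)*4 = 1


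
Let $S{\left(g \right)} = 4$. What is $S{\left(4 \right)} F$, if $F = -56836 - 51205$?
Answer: $-432164$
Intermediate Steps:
$F = -108041$
$S{\left(4 \right)} F = 4 \left(-108041\right) = -432164$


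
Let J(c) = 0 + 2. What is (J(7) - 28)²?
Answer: 676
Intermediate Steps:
J(c) = 2
(J(7) - 28)² = (2 - 28)² = (-26)² = 676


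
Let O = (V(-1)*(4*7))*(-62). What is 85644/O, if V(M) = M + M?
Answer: 21411/868 ≈ 24.667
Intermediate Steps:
V(M) = 2*M
O = 3472 (O = ((2*(-1))*(4*7))*(-62) = -2*28*(-62) = -56*(-62) = 3472)
85644/O = 85644/3472 = 85644*(1/3472) = 21411/868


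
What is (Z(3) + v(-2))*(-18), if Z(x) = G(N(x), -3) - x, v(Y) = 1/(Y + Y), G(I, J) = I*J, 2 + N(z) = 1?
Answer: 9/2 ≈ 4.5000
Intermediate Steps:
N(z) = -1 (N(z) = -2 + 1 = -1)
v(Y) = 1/(2*Y)
Z(x) = 3 - x (Z(x) = -1*(-3) - x = 3 - x)
(Z(3) + v(-2))*(-18) = ((3 - 1*3) + (½)/(-2))*(-18) = ((3 - 3) + (½)*(-½))*(-18) = (0 - ¼)*(-18) = -¼*(-18) = 9/2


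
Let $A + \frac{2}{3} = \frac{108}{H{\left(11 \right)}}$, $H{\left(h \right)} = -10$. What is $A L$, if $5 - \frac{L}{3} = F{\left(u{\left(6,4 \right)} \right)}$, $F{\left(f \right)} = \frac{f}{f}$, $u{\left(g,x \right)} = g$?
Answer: $- \frac{688}{5} \approx -137.6$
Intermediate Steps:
$F{\left(f \right)} = 1$
$L = 12$ ($L = 15 - 3 = 12$)
$A = - \frac{172}{15}$ ($A = - \frac{2}{3} + \frac{108}{-10} = - \frac{2}{3} + 108 \left(- \frac{1}{10}\right) = - \frac{2}{3} - \frac{54}{5} = - \frac{172}{15} \approx -11.467$)
$A L = \left(- \frac{172}{15}\right) 12 = - \frac{688}{5}$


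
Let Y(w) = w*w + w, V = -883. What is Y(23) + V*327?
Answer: -288189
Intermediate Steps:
Y(w) = w + w² (Y(w) = w² + w = w + w²)
Y(23) + V*327 = 23*(1 + 23) - 883*327 = 23*24 - 288741 = 552 - 288741 = -288189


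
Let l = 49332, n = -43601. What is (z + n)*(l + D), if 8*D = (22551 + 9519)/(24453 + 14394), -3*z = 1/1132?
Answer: -378346732837956149/175899216 ≈ -2.1509e+9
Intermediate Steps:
z = -1/3396 (z = -⅓/1132 = -⅓*1/1132 = -1/3396 ≈ -0.00029446)
D = 5345/51796 (D = ((22551 + 9519)/(24453 + 14394))/8 = (32070/38847)/8 = (32070*(1/38847))/8 = (⅛)*(10690/12949) = 5345/51796 ≈ 0.10319)
(z + n)*(l + D) = (-1/3396 - 43601)*(49332 + 5345/51796) = -148068997/3396*2555205617/51796 = -378346732837956149/175899216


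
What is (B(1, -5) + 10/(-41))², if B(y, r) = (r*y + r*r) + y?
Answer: 724201/1681 ≈ 430.82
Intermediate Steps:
B(y, r) = y + r² + r*y (B(y, r) = (r*y + r²) + y = (r² + r*y) + y = y + r² + r*y)
(B(1, -5) + 10/(-41))² = ((1 + (-5)² - 5*1) + 10/(-41))² = ((1 + 25 - 5) + 10*(-1/41))² = (21 - 10/41)² = (851/41)² = 724201/1681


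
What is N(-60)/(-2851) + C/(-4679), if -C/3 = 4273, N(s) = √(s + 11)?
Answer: 12819/4679 - 7*I/2851 ≈ 2.7397 - 0.0024553*I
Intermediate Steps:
N(s) = √(11 + s)
C = -12819 (C = -3*4273 = -12819)
N(-60)/(-2851) + C/(-4679) = √(11 - 60)/(-2851) - 12819/(-4679) = √(-49)*(-1/2851) - 12819*(-1/4679) = (7*I)*(-1/2851) + 12819/4679 = -7*I/2851 + 12819/4679 = 12819/4679 - 7*I/2851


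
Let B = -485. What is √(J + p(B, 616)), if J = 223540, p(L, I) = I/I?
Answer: √223541 ≈ 472.80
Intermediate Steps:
p(L, I) = 1
√(J + p(B, 616)) = √(223540 + 1) = √223541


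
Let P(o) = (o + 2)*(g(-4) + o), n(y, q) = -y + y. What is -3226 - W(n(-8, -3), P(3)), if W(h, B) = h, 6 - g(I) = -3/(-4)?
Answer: -3226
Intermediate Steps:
n(y, q) = 0
g(I) = 21/4 (g(I) = 6 - (-3)/(-4) = 6 - (-3)*(-1)/4 = 6 - 1*¾ = 6 - ¾ = 21/4)
P(o) = (2 + o)*(21/4 + o) (P(o) = (o + 2)*(21/4 + o) = (2 + o)*(21/4 + o))
-3226 - W(n(-8, -3), P(3)) = -3226 - 1*0 = -3226 + 0 = -3226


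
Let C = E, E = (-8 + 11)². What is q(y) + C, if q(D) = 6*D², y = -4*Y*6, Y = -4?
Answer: 55305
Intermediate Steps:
y = 96 (y = -4*(-4)*6 = 16*6 = 96)
E = 9 (E = 3² = 9)
C = 9
q(y) + C = 6*96² + 9 = 6*9216 + 9 = 55296 + 9 = 55305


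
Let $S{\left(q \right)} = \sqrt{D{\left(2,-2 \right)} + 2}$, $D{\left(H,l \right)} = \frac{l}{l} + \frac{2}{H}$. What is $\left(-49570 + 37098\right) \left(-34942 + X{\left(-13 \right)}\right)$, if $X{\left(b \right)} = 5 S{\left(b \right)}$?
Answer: $435671904$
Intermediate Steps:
$D{\left(H,l \right)} = 1 + \frac{2}{H}$
$S{\left(q \right)} = 2$ ($S{\left(q \right)} = \sqrt{\frac{2 + 2}{2} + 2} = \sqrt{\frac{1}{2} \cdot 4 + 2} = \sqrt{2 + 2} = \sqrt{4} = 2$)
$X{\left(b \right)} = 10$ ($X{\left(b \right)} = 5 \cdot 2 = 10$)
$\left(-49570 + 37098\right) \left(-34942 + X{\left(-13 \right)}\right) = \left(-49570 + 37098\right) \left(-34942 + 10\right) = \left(-12472\right) \left(-34932\right) = 435671904$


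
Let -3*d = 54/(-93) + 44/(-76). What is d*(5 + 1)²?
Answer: 8196/589 ≈ 13.915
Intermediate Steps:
d = 683/1767 (d = -(54/(-93) + 44/(-76))/3 = -(54*(-1/93) + 44*(-1/76))/3 = -(-18/31 - 11/19)/3 = -⅓*(-683/589) = 683/1767 ≈ 0.38653)
d*(5 + 1)² = 683*(5 + 1)²/1767 = (683/1767)*6² = (683/1767)*36 = 8196/589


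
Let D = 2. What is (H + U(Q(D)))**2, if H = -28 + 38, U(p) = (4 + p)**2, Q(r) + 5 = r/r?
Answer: 100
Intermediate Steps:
Q(r) = -4 (Q(r) = -5 + r/r = -5 + 1 = -4)
H = 10
(H + U(Q(D)))**2 = (10 + (4 - 4)**2)**2 = (10 + 0**2)**2 = (10 + 0)**2 = 10**2 = 100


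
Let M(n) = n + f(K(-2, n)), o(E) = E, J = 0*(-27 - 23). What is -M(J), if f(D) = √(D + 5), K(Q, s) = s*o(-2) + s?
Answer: -√5 ≈ -2.2361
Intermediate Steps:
J = 0 (J = 0*(-50) = 0)
K(Q, s) = -s (K(Q, s) = s*(-2) + s = -2*s + s = -s)
f(D) = √(5 + D)
M(n) = n + √(5 - n)
-M(J) = -(0 + √(5 - 1*0)) = -(0 + √(5 + 0)) = -(0 + √5) = -√5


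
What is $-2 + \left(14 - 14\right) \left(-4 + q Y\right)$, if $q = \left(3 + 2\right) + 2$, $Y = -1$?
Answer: $-2$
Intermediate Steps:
$q = 7$ ($q = 5 + 2 = 7$)
$-2 + \left(14 - 14\right) \left(-4 + q Y\right) = -2 + \left(14 - 14\right) \left(-4 + 7 \left(-1\right)\right) = -2 + 0 \left(-4 - 7\right) = -2 + 0 \left(-11\right) = -2 + 0 = -2$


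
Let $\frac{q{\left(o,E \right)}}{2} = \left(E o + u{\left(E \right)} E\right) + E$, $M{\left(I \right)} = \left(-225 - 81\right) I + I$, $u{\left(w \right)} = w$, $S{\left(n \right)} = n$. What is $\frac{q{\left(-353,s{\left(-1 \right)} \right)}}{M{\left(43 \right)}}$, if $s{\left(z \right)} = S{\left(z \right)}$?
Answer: $- \frac{706}{13115} \approx -0.053831$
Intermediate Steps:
$s{\left(z \right)} = z$
$M{\left(I \right)} = - 305 I$ ($M{\left(I \right)} = \left(-225 - 81\right) I + I = - 306 I + I = - 305 I$)
$q{\left(o,E \right)} = 2 E + 2 E^{2} + 2 E o$ ($q{\left(o,E \right)} = 2 \left(\left(E o + E E\right) + E\right) = 2 \left(\left(E o + E^{2}\right) + E\right) = 2 \left(\left(E^{2} + E o\right) + E\right) = 2 \left(E + E^{2} + E o\right) = 2 E + 2 E^{2} + 2 E o$)
$\frac{q{\left(-353,s{\left(-1 \right)} \right)}}{M{\left(43 \right)}} = \frac{2 \left(-1\right) \left(1 - 1 - 353\right)}{\left(-305\right) 43} = \frac{2 \left(-1\right) \left(-353\right)}{-13115} = 706 \left(- \frac{1}{13115}\right) = - \frac{706}{13115}$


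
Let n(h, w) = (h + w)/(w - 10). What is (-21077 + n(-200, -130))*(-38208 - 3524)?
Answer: 6156408970/7 ≈ 8.7949e+8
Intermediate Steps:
n(h, w) = (h + w)/(-10 + w)
(-21077 + n(-200, -130))*(-38208 - 3524) = (-21077 + (-200 - 130)/(-10 - 130))*(-38208 - 3524) = (-21077 - 330/(-140))*(-41732) = (-21077 - 1/140*(-330))*(-41732) = (-21077 + 33/14)*(-41732) = -295045/14*(-41732) = 6156408970/7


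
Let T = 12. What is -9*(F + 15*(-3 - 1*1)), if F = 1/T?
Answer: 2157/4 ≈ 539.25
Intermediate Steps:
F = 1/12 ≈ 0.083333
-9*(F + 15*(-3 - 1*1)) = -9*(1/12 + 15*(-3 - 1*1)) = -9*(1/12 + 15*(-3 - 1)) = -9*(1/12 + 15*(-4)) = -9*(1/12 - 60) = -9*(-719/12) = 2157/4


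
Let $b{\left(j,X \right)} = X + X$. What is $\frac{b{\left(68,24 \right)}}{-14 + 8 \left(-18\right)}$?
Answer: $- \frac{24}{79} \approx -0.3038$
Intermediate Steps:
$b{\left(j,X \right)} = 2 X$
$\frac{b{\left(68,24 \right)}}{-14 + 8 \left(-18\right)} = \frac{2 \cdot 24}{-14 + 8 \left(-18\right)} = \frac{48}{-14 - 144} = \frac{48}{-158} = 48 \left(- \frac{1}{158}\right) = - \frac{24}{79}$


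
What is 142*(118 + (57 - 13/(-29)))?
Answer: 722496/29 ≈ 24914.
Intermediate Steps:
142*(118 + (57 - 13/(-29))) = 142*(118 + (57 - 13*(-1)/29)) = 142*(118 + (57 - 1*(-13/29))) = 142*(118 + (57 + 13/29)) = 142*(118 + 1666/29) = 142*(5088/29) = 722496/29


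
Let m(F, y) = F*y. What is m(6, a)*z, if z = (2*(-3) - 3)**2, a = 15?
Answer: 7290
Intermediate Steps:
z = 81 (z = (-6 - 3)**2 = (-9)**2 = 81)
m(6, a)*z = (6*15)*81 = 90*81 = 7290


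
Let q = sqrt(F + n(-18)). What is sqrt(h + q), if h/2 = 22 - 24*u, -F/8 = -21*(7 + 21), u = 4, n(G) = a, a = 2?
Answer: sqrt(-148 + sqrt(4706)) ≈ 8.9106*I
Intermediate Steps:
n(G) = 2
F = 4704 (F = -(-168)*(7 + 21) = -(-168)*28 = -8*(-588) = 4704)
q = sqrt(4706) (q = sqrt(4704 + 2) = sqrt(4706) ≈ 68.600)
h = -148 (h = 2*(22 - 24*4) = 2*(22 - 96) = 2*(-74) = -148)
sqrt(h + q) = sqrt(-148 + sqrt(4706))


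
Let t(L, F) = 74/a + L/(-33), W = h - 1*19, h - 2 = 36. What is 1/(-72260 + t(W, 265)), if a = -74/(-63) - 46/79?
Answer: -402/28998529 ≈ -1.3863e-5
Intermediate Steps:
h = 38 (h = 2 + 36 = 38)
W = 19 (W = 38 - 1*19 = 38 - 19 = 19)
a = 2948/4977 (a = -74*(-1/63) - 46*1/79 = 74/63 - 46/79 = 2948/4977 ≈ 0.59232)
t(L, F) = 184149/1474 - L/33 (t(L, F) = 74/(2948/4977) + L/(-33) = 74*(4977/2948) + L*(-1/33) = 184149/1474 - L/33)
1/(-72260 + t(W, 265)) = 1/(-72260 + (184149/1474 - 1/33*19)) = 1/(-72260 + (184149/1474 - 19/33)) = 1/(-72260 + 49991/402) = 1/(-28998529/402) = -402/28998529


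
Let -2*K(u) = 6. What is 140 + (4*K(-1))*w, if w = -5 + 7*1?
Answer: 116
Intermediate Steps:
K(u) = -3 (K(u) = -½*6 = -3)
w = 2 (w = -5 + 7 = 2)
140 + (4*K(-1))*w = 140 + (4*(-3))*2 = 140 - 12*2 = 140 - 24 = 116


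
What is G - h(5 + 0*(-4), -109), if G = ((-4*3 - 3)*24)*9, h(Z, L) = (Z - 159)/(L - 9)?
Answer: -191237/59 ≈ -3241.3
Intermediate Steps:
h(Z, L) = (-159 + Z)/(-9 + L)
G = -3240 (G = ((-12 - 3)*24)*9 = -15*24*9 = -360*9 = -3240)
G - h(5 + 0*(-4), -109) = -3240 - (-159 + (5 + 0*(-4)))/(-9 - 109) = -3240 - (-159 + (5 + 0))/(-118) = -3240 - (-1)*(-159 + 5)/118 = -3240 - (-1)*(-154)/118 = -3240 - 1*77/59 = -3240 - 77/59 = -191237/59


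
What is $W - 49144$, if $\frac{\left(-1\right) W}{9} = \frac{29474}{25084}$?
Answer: $- \frac{616496681}{12542} \approx -49155.0$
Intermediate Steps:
$W = - \frac{132633}{12542}$ ($W = - 9 \cdot \frac{29474}{25084} = - 9 \cdot 29474 \cdot \frac{1}{25084} = \left(-9\right) \frac{14737}{12542} = - \frac{132633}{12542} \approx -10.575$)
$W - 49144 = - \frac{132633}{12542} - 49144 = - \frac{616496681}{12542}$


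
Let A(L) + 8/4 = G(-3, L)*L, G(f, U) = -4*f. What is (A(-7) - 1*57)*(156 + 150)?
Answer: -43758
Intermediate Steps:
A(L) = -2 + 12*L (A(L) = -2 + (-4*(-3))*L = -2 + 12*L)
(A(-7) - 1*57)*(156 + 150) = ((-2 + 12*(-7)) - 1*57)*(156 + 150) = ((-2 - 84) - 57)*306 = (-86 - 57)*306 = -143*306 = -43758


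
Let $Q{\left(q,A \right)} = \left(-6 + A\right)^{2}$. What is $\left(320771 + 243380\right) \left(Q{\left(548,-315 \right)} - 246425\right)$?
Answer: $-80890226984$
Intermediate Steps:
$\left(320771 + 243380\right) \left(Q{\left(548,-315 \right)} - 246425\right) = \left(320771 + 243380\right) \left(\left(-6 - 315\right)^{2} - 246425\right) = 564151 \left(\left(-321\right)^{2} - 246425\right) = 564151 \left(103041 - 246425\right) = 564151 \left(-143384\right) = -80890226984$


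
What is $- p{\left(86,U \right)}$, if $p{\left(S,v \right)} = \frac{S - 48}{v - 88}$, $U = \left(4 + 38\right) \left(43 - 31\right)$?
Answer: $- \frac{19}{208} \approx -0.091346$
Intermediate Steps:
$U = 504$ ($U = 42 \cdot 12 = 504$)
$p{\left(S,v \right)} = \frac{-48 + S}{-88 + v}$
$- p{\left(86,U \right)} = - \frac{-48 + 86}{-88 + 504} = - \frac{38}{416} = \left(-1\right) \frac{19}{208} = - \frac{19}{208}$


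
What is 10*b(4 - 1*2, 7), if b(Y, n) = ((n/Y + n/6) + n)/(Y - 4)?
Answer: -175/3 ≈ -58.333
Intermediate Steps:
b(Y, n) = (7*n/6 + n/Y)/(-4 + Y) (b(Y, n) = ((n/Y + n*(⅙)) + n)/(-4 + Y) = ((n/Y + n/6) + n)/(-4 + Y) = ((n/6 + n/Y) + n)/(-4 + Y) = (7*n/6 + n/Y)/(-4 + Y))
10*b(4 - 1*2, 7) = 10*((⅙)*7*(6 + 7*(4 - 1*2))/((4 - 1*2)*(-4 + (4 - 1*2)))) = 10*((⅙)*7*(6 + 7*(4 - 2))/((4 - 2)*(-4 + (4 - 2)))) = 10*((⅙)*7*(6 + 7*2)/(2*(-4 + 2))) = 10*((⅙)*7*(½)*(6 + 14)/(-2)) = 10*((⅙)*7*(½)*(-½)*20) = 10*(-35/6) = -175/3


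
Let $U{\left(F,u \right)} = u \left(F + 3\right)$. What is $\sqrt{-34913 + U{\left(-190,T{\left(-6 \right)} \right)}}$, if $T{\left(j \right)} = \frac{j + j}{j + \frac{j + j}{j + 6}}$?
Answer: $i \sqrt{34913} \approx 186.85 i$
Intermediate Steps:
$T{\left(j \right)} = \frac{2 j}{j + \frac{2 j}{6 + j}}$
$U{\left(F,u \right)} = u \left(3 + F\right)$
$\sqrt{-34913 + U{\left(-190,T{\left(-6 \right)} \right)}} = \sqrt{-34913 + \frac{2 \left(6 - 6\right)}{8 - 6} \left(3 - 190\right)} = \sqrt{-34913 + 2 \cdot \frac{1}{2} \cdot 0 \left(-187\right)} = \sqrt{-34913 + 0 \left(-187\right)} = \sqrt{-34913 + 0} = \sqrt{-34913} = i \sqrt{34913}$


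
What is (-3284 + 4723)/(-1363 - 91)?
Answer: -1439/1454 ≈ -0.98968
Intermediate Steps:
(-3284 + 4723)/(-1363 - 91) = 1439/(-1454) = 1439*(-1/1454) = -1439/1454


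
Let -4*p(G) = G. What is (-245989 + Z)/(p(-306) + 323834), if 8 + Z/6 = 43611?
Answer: 31258/647821 ≈ 0.048251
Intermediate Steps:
Z = 261618 (Z = -48 + 6*43611 = -48 + 261666 = 261618)
p(G) = -G/4
(-245989 + Z)/(p(-306) + 323834) = (-245989 + 261618)/(-¼*(-306) + 323834) = 15629/(153/2 + 323834) = 15629/(647821/2) = 15629*(2/647821) = 31258/647821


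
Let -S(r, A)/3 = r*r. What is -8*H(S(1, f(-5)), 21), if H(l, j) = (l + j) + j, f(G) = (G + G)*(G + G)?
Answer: -312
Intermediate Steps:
f(G) = 4*G**2 (f(G) = (2*G)*(2*G) = 4*G**2)
S(r, A) = -3*r**2 (S(r, A) = -3*r*r = -3*r**2)
H(l, j) = l + 2*j (H(l, j) = (j + l) + j = l + 2*j)
-8*H(S(1, f(-5)), 21) = -8*(-3*1**2 + 2*21) = -8*(-3*1 + 42) = -8*(-3 + 42) = -8*39 = -312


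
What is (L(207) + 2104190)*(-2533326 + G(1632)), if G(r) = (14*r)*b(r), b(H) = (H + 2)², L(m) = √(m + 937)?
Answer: 128356897463706780 + 122001242724*√286 ≈ 1.2836e+17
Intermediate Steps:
L(m) = √(937 + m)
b(H) = (2 + H)²
G(r) = 14*r*(2 + r)² (G(r) = (14*r)*(2 + r)² = 14*r*(2 + r)²)
(L(207) + 2104190)*(-2533326 + G(1632)) = (√(937 + 207) + 2104190)*(-2533326 + 14*1632*(2 + 1632)²) = (√1144 + 2104190)*(-2533326 + 14*1632*1634²) = (2*√286 + 2104190)*(-2533326 + 14*1632*2669956) = (2104190 + 2*√286)*(-2533326 + 61003154688) = (2104190 + 2*√286)*61000621362 = 128356897463706780 + 122001242724*√286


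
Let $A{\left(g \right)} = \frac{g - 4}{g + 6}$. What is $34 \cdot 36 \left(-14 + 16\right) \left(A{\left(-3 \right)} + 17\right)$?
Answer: $35904$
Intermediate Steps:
$A{\left(g \right)} = \frac{-4 + g}{6 + g}$
$34 \cdot 36 \left(-14 + 16\right) \left(A{\left(-3 \right)} + 17\right) = 34 \cdot 36 \left(-14 + 16\right) \left(\frac{-4 - 3}{6 - 3} + 17\right) = 1224 \cdot 2 \left(\frac{1}{3} \left(-7\right) + 17\right) = 1224 \cdot 2 \left(- \frac{7}{3} + 17\right) = 1224 \cdot 2 \cdot \frac{44}{3} = 1224 \cdot \frac{88}{3} = 35904$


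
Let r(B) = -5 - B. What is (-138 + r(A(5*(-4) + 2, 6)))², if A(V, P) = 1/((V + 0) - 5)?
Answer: 10810944/529 ≈ 20437.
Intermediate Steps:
A(V, P) = 1/(-5 + V) (A(V, P) = 1/(V - 5) = 1/(-5 + V))
(-138 + r(A(5*(-4) + 2, 6)))² = (-138 + (-5 - 1/(-5 + (5*(-4) + 2))))² = (-138 + (-5 - 1/(-5 + (-20 + 2))))² = (-138 + (-5 - 1/(-5 - 18)))² = (-138 + (-5 - 1/(-23)))² = (-138 + (-5 - 1*(-1/23)))² = (-138 + (-5 + 1/23))² = (-138 - 114/23)² = (-3288/23)² = 10810944/529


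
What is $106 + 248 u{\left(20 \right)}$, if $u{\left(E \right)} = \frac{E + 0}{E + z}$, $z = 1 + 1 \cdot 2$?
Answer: $\frac{7398}{23} \approx 321.65$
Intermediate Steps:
$z = 3$ ($z = 1 + 2 = 3$)
$u{\left(E \right)} = \frac{E}{3 + E}$ ($u{\left(E \right)} = \frac{E + 0}{E + 3} = \frac{E}{3 + E}$)
$106 + 248 u{\left(20 \right)} = 106 + 248 \frac{20}{3 + 20} = 106 + 248 \cdot \frac{20}{23} = 106 + \frac{4960}{23} = \frac{7398}{23}$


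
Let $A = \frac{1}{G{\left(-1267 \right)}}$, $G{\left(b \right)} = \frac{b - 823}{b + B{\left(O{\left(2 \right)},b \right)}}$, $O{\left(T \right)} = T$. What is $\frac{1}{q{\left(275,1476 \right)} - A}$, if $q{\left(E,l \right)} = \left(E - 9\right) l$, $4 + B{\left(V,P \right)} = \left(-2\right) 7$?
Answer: $\frac{418}{164113231} \approx 2.547 \cdot 10^{-6}$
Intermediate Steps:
$B{\left(V,P \right)} = -18$ ($B{\left(V,P \right)} = -4 - 14 = -18$)
$q{\left(E,l \right)} = l \left(-9 + E\right)$ ($q{\left(E,l \right)} = \left(-9 + E\right) l = l \left(-9 + E\right)$)
$G{\left(b \right)} = \frac{-823 + b}{-18 + b}$ ($G{\left(b \right)} = \frac{b - 823}{b - 18} = \frac{-823 + b}{-18 + b}$)
$A = \frac{257}{418}$ ($A = \frac{1}{\frac{1}{-18 - 1267} \left(-823 - 1267\right)} = \frac{1}{\frac{1}{-1285} \left(-2090\right)} = \frac{1}{\left(- \frac{1}{1285}\right) \left(-2090\right)} = \frac{1}{\frac{418}{257}} = \frac{257}{418} \approx 0.61483$)
$\frac{1}{q{\left(275,1476 \right)} - A} = \frac{1}{1476 \left(-9 + 275\right) - \frac{257}{418}} = \frac{1}{1476 \cdot 266 - \frac{257}{418}} = \frac{1}{392616 - \frac{257}{418}} = \frac{1}{\frac{164113231}{418}} = \frac{418}{164113231}$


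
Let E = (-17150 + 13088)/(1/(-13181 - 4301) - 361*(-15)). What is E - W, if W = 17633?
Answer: -1669299468241/94665029 ≈ -17634.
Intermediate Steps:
E = -71011884/94665029 (E = -4062/(1/(-17482) + 5415) = -4062/(-1/17482 + 5415) = -4062/94665029/17482 = -4062*17482/94665029 = -71011884/94665029 ≈ -0.75014)
E - W = -71011884/94665029 - 1*17633 = -71011884/94665029 - 17633 = -1669299468241/94665029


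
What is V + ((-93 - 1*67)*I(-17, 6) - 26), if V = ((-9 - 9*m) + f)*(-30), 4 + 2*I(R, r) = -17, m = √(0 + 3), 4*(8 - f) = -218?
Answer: 49 + 270*√3 ≈ 516.65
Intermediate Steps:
f = 125/2 (f = 8 - ¼*(-218) = 8 + 109/2 = 125/2 ≈ 62.500)
m = √3 ≈ 1.7320
I(R, r) = -21/2 (I(R, r) = -2 + (½)*(-17) = -2 - 17/2 = -21/2)
V = -1605 + 270*√3 (V = ((-9 - 9*√3) + 125/2)*(-30) = (107/2 - 9*√3)*(-30) = -1605 + 270*√3 ≈ -1137.3)
V + ((-93 - 1*67)*I(-17, 6) - 26) = (-1605 + 270*√3) + ((-93 - 1*67)*(-21/2) - 26) = (-1605 + 270*√3) + ((-93 - 67)*(-21/2) - 26) = (-1605 + 270*√3) + (-160*(-21/2) - 26) = (-1605 + 270*√3) + (1680 - 26) = (-1605 + 270*√3) + 1654 = 49 + 270*√3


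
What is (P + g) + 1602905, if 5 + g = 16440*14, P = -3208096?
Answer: -1375036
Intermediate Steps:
g = 230155 (g = -5 + 16440*14 = -5 + 230160 = 230155)
(P + g) + 1602905 = (-3208096 + 230155) + 1602905 = -2977941 + 1602905 = -1375036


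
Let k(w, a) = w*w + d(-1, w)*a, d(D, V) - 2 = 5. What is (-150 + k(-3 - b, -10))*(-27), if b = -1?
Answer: 5832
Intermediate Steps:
d(D, V) = 7 (d(D, V) = 2 + 5 = 7)
k(w, a) = w² + 7*a (k(w, a) = w*w + 7*a = w² + 7*a)
(-150 + k(-3 - b, -10))*(-27) = (-150 + ((-3 - 1*(-1))² + 7*(-10)))*(-27) = (-150 + ((-3 + 1)² - 70))*(-27) = (-150 + ((-2)² - 70))*(-27) = (-150 + (4 - 70))*(-27) = (-150 - 66)*(-27) = -216*(-27) = 5832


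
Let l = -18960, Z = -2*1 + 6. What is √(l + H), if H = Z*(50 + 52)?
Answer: 2*I*√4638 ≈ 136.21*I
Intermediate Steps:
Z = 4 (Z = -2 + 6 = 4)
H = 408 (H = 4*(50 + 52) = 4*102 = 408)
√(l + H) = √(-18960 + 408) = √(-18552) = 2*I*√4638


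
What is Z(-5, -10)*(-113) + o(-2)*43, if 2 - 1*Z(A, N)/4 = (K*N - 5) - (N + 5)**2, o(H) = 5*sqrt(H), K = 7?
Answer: -46104 + 215*I*sqrt(2) ≈ -46104.0 + 304.06*I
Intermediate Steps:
Z(A, N) = 28 - 28*N + 4*(5 + N)**2 (Z(A, N) = 8 - 4*((7*N - 5) - (N + 5)**2) = 8 - 4*((-5 + 7*N) - (5 + N)**2) = 8 - 4*(-5 - (5 + N)**2 + 7*N) = 8 + (20 - 28*N + 4*(5 + N)**2) = 28 - 28*N + 4*(5 + N)**2)
Z(-5, -10)*(-113) + o(-2)*43 = (128 + 4*(-10)**2 + 12*(-10))*(-113) + (5*sqrt(-2))*43 = (128 + 4*100 - 120)*(-113) + (5*(I*sqrt(2)))*43 = (128 + 400 - 120)*(-113) + (5*I*sqrt(2))*43 = 408*(-113) + 215*I*sqrt(2) = -46104 + 215*I*sqrt(2)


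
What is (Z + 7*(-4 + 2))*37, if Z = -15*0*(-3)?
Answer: -518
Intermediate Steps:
Z = 0 (Z = -3*0*(-3) = 0*(-3) = 0)
(Z + 7*(-4 + 2))*37 = (0 + 7*(-4 + 2))*37 = (0 + 7*(-2))*37 = (0 - 14)*37 = -14*37 = -518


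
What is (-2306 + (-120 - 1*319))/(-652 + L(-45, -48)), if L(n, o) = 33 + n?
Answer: 2745/664 ≈ 4.1340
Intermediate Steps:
(-2306 + (-120 - 1*319))/(-652 + L(-45, -48)) = (-2306 + (-120 - 1*319))/(-652 + (33 - 45)) = (-2306 + (-120 - 319))/(-652 - 12) = (-2306 - 439)/(-664) = -2745*(-1/664) = 2745/664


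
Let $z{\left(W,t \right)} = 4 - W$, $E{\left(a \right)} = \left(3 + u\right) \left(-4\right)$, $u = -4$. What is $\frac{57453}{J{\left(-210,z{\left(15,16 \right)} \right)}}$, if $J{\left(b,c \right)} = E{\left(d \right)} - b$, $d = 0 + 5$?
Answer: $\frac{57453}{214} \approx 268.47$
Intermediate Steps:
$d = 5$
$E{\left(a \right)} = 4$ ($E{\left(a \right)} = \left(3 - 4\right) \left(-4\right) = \left(-1\right) \left(-4\right) = 4$)
$J{\left(b,c \right)} = 4 - b$
$\frac{57453}{J{\left(-210,z{\left(15,16 \right)} \right)}} = \frac{57453}{4 - -210} = \frac{57453}{4 + 210} = \frac{57453}{214}$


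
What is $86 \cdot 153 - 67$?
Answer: $13091$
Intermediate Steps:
$86 \cdot 153 - 67 = 13158 - 67 = 13091$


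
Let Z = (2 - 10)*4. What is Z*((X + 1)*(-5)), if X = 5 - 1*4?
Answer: 320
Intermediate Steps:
X = 1 (X = 5 - 4 = 1)
Z = -32 (Z = -8*4 = -32)
Z*((X + 1)*(-5)) = -32*(1 + 1)*(-5) = -64*(-5) = -32*(-10) = 320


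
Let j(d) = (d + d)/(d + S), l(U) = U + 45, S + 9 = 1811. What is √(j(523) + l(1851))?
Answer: √410059878/465 ≈ 43.548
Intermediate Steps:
S = 1802 (S = -9 + 1811 = 1802)
l(U) = 45 + U
j(d) = 2*d/(1802 + d) (j(d) = (d + d)/(d + 1802) = (2*d)/(1802 + d) = 2*d/(1802 + d))
√(j(523) + l(1851)) = √(2*523/(1802 + 523) + (45 + 1851)) = √(2*523/2325 + 1896) = √(2*523*(1/2325) + 1896) = √(1046/2325 + 1896) = √(4409246/2325) = √410059878/465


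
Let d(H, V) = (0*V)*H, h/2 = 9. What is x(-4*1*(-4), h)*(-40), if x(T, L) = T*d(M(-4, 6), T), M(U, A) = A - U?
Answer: 0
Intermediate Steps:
h = 18 (h = 2*9 = 18)
d(H, V) = 0 (d(H, V) = 0*H = 0)
x(T, L) = 0 (x(T, L) = T*0 = 0)
x(-4*1*(-4), h)*(-40) = 0*(-40) = 0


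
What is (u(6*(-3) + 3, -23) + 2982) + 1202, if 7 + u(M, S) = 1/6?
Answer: 25063/6 ≈ 4177.2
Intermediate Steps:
u(M, S) = -41/6 (u(M, S) = -7 + 1/6 = -7 + ⅙ = -41/6)
(u(6*(-3) + 3, -23) + 2982) + 1202 = (-41/6 + 2982) + 1202 = 17851/6 + 1202 = 25063/6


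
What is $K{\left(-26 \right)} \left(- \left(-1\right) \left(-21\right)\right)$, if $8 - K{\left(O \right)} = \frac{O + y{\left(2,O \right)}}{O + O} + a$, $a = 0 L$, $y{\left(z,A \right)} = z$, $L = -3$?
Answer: $- \frac{2058}{13} \approx -158.31$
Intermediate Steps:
$a = 0$ ($a = 0 \left(-3\right) = 0$)
$K{\left(O \right)} = 8 - \frac{2 + O}{2 O}$ ($K{\left(O \right)} = 8 - \left(\frac{O + 2}{O + O} + 0\right) = 8 - \left(\frac{2 + O}{2 O} + 0\right) = 8 - \frac{2 + O}{2 O}$)
$K{\left(-26 \right)} \left(- \left(-1\right) \left(-21\right)\right) = \left(\frac{15}{2} - \frac{1}{-26}\right) \left(- \left(-1\right) \left(-21\right)\right) = \left(\frac{15}{2} - - \frac{1}{26}\right) \left(\left(-1\right) 21\right) = \left(\frac{15}{2} + \frac{1}{26}\right) \left(-21\right) = \frac{98}{13} \left(-21\right) = - \frac{2058}{13}$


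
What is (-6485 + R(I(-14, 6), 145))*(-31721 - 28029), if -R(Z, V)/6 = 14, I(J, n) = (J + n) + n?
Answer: 392497750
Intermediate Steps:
I(J, n) = J + 2*n
R(Z, V) = -84 (R(Z, V) = -6*14 = -84)
(-6485 + R(I(-14, 6), 145))*(-31721 - 28029) = (-6485 - 84)*(-31721 - 28029) = -6569*(-59750) = 392497750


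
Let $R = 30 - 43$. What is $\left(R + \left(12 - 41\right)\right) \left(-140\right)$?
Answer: $5880$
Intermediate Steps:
$R = -13$
$\left(R + \left(12 - 41\right)\right) \left(-140\right) = \left(-13 + \left(12 - 41\right)\right) \left(-140\right) = \left(-13 - 29\right) \left(-140\right) = \left(-42\right) \left(-140\right) = 5880$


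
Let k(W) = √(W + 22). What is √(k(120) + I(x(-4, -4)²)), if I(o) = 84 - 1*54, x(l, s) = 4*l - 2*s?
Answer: √(30 + √142) ≈ 6.4743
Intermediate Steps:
x(l, s) = -2*s + 4*l
k(W) = √(22 + W)
I(o) = 30 (I(o) = 84 - 54 = 30)
√(k(120) + I(x(-4, -4)²)) = √(√(22 + 120) + 30) = √(√142 + 30) = √(30 + √142)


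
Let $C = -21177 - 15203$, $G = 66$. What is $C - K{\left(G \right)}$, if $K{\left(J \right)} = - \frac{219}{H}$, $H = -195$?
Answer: $- \frac{2364773}{65} \approx -36381.0$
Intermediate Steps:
$K{\left(J \right)} = \frac{73}{65}$ ($K{\left(J \right)} = - \frac{219}{-195} = \left(-219\right) \left(- \frac{1}{195}\right) = \frac{73}{65}$)
$C = -36380$ ($C = -21177 - 15203 = -36380$)
$C - K{\left(G \right)} = -36380 - \frac{73}{65} = - \frac{2364773}{65}$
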